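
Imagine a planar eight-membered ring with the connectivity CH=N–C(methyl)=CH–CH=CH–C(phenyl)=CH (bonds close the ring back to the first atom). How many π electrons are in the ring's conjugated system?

All ring atoms are sp² and supply a p orbital to the ring (the double-bond atoms are sp², each contributing one p electron; each =N– nitrogen is pyridine-type (lone pair in the sp² plane, one electron in the p orbital)); the conjugation is uninterrupted.
Tallying contributions gives 4 × 2 = 8 from the 4 double-bond units.

8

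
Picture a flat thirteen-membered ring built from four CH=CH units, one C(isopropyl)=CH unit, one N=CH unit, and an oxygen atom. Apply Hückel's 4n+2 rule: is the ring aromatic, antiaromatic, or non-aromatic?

All ring atoms are sp² and supply a p orbital to the ring (the double-bond atoms are sp², each contributing one p electron; each sp² =N– keeps its lone pair in-plane and puts one electron into the π system; the oxygen donates one lone pair from its p orbital); the conjugation is uninterrupted.
Adding the contributions, 6 × 2 = 12 from the double-bond units + 2 from the O atom = 14.
Since 14 = 4·3 + 2, the ring meets the 4n+2 criterion.

Aromatic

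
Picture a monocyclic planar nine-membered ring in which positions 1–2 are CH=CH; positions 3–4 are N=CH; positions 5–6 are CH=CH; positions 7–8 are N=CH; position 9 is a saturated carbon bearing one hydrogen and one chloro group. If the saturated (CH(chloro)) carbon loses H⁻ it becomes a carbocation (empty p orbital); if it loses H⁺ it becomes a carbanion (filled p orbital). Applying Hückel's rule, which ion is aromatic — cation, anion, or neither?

Both ions have a continuous loop of p orbitals — each ring atom is sp².
Cation: 4 × 2 + 0 = 8 π electrons → 4(2), antiaromatic.
Anion: 4 × 2 + 2 = 10 π electrons → 4(2)+2, aromatic.

The anion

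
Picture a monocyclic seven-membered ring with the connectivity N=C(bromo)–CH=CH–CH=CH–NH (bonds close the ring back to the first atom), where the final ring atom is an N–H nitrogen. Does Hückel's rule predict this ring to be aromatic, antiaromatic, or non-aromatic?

Check conjugation: every atom in a ring double bond is sp² and brings one electron to the p orbital; each =N– nitrogen is pyridine-type (lone pair in the sp² plane, one electron in the p orbital); the pyrrole-type nitrogen donates its lone pair from the p orbital — every position has a p orbital, so the cyclic π system is continuous.
Counting π electrons: 3 × 2 = 6 from the double-bond units + 2 from the NH atom = 8.
A 4n π count (8, n = 2) in a planar conjugated ring means antiaromatic.

Antiaromatic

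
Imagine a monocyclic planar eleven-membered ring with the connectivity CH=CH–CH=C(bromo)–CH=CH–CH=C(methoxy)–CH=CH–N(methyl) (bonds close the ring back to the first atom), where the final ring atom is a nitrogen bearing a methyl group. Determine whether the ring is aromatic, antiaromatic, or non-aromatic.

Every ring atom contributes a p orbital perpendicular to the ring (the double-bond atoms are sp², each contributing one p electron; the pyrrole-type nitrogen donates its lone pair from the p orbital), so the π system is cyclic and fully conjugated.
Tallying contributions gives 5 × 2 = 10 from the double-bond units + 2 from the N(methyl) atom = 12.
With 12 = 4·3 π electrons, Hückel's rule classifies the planar ring as antiaromatic.

Antiaromatic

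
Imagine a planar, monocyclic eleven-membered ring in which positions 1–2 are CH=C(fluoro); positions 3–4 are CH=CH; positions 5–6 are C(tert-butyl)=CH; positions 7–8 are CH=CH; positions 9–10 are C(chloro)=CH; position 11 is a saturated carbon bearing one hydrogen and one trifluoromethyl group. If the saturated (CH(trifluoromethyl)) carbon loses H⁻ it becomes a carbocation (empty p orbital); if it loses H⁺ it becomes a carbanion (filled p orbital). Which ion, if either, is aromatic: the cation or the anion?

The cation

Once that carbon is sp², every ring atom has a p orbital and both ions are fully conjugated.
Cation: 5 × 2 + 0 = 10 π electrons → 4(2)+2, aromatic.
Anion: 5 × 2 + 2 = 12 π electrons → 4(3), antiaromatic.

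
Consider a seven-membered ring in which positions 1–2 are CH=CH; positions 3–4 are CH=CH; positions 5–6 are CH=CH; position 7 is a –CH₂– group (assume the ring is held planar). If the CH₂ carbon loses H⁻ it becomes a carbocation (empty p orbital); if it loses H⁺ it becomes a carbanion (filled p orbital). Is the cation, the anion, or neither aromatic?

The cation

Both ions have a continuous loop of p orbitals — each ring atom is sp².
Cation: 3 × 2 + 0 = 6 π electrons → 4(1)+2, aromatic.
Anion: 3 × 2 + 2 = 8 π electrons → 4(2), antiaromatic.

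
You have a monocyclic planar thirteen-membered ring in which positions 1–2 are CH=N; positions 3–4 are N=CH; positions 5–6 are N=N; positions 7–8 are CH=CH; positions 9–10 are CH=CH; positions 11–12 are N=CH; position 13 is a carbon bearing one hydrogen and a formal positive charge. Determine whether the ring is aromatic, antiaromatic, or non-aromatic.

Every ring atom contributes a p orbital perpendicular to the ring (each doubly-bonded ring atom is sp² with one p-orbital electron; each =N– nitrogen is pyridine-type (lone pair in the sp² plane, one electron in the p orbital); the carbocation has an empty p orbital), so the π system is cyclic and fully conjugated.
Tallying contributions gives 6 × 2 = 12 from the double-bond units + 0 from the CH(+) atom = 12.
12 is a 4n count (n = 3), so the planar conjugated ring is antiaromatic.

Antiaromatic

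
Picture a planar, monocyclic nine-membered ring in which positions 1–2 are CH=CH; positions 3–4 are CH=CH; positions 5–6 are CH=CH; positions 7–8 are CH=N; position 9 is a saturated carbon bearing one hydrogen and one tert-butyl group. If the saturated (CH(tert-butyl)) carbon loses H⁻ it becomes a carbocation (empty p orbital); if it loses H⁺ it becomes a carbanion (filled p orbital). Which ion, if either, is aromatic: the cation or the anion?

Both ions have a continuous loop of p orbitals — each ring atom is sp².
Cation: 4 × 2 + 0 = 8 π electrons → 4(2), antiaromatic.
Anion: 4 × 2 + 2 = 10 π electrons → 4(2)+2, aromatic.

The anion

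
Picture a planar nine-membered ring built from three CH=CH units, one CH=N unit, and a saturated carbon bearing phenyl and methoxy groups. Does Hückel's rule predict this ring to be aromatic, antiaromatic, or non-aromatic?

Non-aromatic

The C(phenyl)(methoxy) position has four σ bonds — that saturated carbon is sp³ and has no p orbital in the ring π system — so the cyclic conjugation is interrupted.
Without a continuous loop of overlapping p orbitals the Hückel electron count never comes into play.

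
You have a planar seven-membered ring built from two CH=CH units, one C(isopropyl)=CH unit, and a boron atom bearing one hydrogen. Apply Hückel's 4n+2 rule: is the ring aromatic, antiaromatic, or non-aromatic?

All ring atoms are sp² and supply a p orbital to the ring (every atom in a ring double bond is sp² and brings one electron to the p orbital; the boron has an empty p orbital); the conjugation is uninterrupted.
Counting π electrons: 3 × 2 = 6 from the double-bond units + 0 from the BH atom = 6.
That gives a 4n+2 count (6, n = 1).

Aromatic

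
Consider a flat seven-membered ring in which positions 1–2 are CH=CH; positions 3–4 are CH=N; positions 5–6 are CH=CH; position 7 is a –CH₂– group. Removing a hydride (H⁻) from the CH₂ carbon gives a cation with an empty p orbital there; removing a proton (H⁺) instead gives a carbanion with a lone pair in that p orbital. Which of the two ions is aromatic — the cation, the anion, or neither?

The cation

Once that carbon is sp², every ring atom has a p orbital and both ions are fully conjugated.
Cation: 3 × 2 + 0 = 6 π electrons → 4(1)+2, aromatic.
Anion: 3 × 2 + 2 = 8 π electrons → 4(2), antiaromatic.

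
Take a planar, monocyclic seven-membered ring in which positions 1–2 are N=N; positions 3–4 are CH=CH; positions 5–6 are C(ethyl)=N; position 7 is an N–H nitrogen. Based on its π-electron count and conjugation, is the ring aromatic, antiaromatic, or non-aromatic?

Antiaromatic

The p orbitals form a continuous loop: each doubly-bonded ring atom is sp² with one p-orbital electron; each =N– nitrogen is pyridine-type (lone pair in the sp² plane, one electron in the p orbital); the pyrrole-type nitrogen donates its lone pair from the p orbital. The ring is fully conjugated.
Counting π electrons: 3 × 2 = 6 from the double-bond units + 2 from the NH atom = 8.
With 8 = 4·2 π electrons, Hückel's rule classifies the planar ring as antiaromatic.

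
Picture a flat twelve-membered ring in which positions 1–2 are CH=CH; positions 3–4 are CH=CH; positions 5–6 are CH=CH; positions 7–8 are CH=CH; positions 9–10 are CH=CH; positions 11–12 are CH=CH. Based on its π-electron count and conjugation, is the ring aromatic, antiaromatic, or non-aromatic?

Antiaromatic

All ring atoms are sp² and supply a p orbital to the ring (the double-bond atoms are sp², each contributing one p electron); the conjugation is uninterrupted.
Counting π electrons: 6 × 2 = 12 from the 6 double-bond units.
With 12 = 4·3 π electrons, Hückel's rule classifies the planar ring as antiaromatic.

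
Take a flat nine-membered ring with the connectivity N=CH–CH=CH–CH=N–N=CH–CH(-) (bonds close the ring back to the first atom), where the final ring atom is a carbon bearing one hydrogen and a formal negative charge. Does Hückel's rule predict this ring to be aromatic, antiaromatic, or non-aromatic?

Every ring atom contributes a p orbital perpendicular to the ring (the double-bond atoms are sp², each contributing one p electron; each =N– nitrogen is pyridine-type (lone pair in the sp² plane, one electron in the p orbital); the carbanion's lone pair occupies the p orbital), so the π system is cyclic and fully conjugated.
Counting π electrons: 4 × 2 = 8 from the double-bond units + 2 from the CH(-) atom = 10.
10 = 4(2) + 2, which satisfies Hückel's 4n+2 rule.

Aromatic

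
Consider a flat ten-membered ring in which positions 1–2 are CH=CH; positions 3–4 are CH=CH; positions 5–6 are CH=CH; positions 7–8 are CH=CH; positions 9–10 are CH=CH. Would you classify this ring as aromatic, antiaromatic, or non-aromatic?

Aromatic

Every ring atom contributes a p orbital perpendicular to the ring (every atom in a ring double bond is sp² and brings one electron to the p orbital), so the π system is cyclic and fully conjugated.
Tallying contributions gives 5 × 2 = 10 from the 5 double-bond units.
That gives a 4n+2 count (10, n = 2).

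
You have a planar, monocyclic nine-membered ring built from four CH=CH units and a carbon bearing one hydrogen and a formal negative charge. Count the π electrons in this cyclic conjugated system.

All ring atoms are sp² and supply a p orbital to the ring (every atom in a ring double bond is sp² and brings one electron to the p orbital; the carbanion's lone pair occupies the p orbital); the conjugation is uninterrupted.
Counting π electrons: 4 × 2 = 8 from the double-bond units + 2 from the CH(-) atom = 10.

10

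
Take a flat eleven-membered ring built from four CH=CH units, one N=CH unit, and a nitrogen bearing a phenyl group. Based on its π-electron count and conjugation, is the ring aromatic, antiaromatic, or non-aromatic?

Antiaromatic

All ring atoms are sp² and supply a p orbital to the ring (every atom in a ring double bond is sp² and brings one electron to the p orbital; each =N– nitrogen is pyridine-type (lone pair in the sp² plane, one electron in the p orbital); the pyrrole-type nitrogen donates its lone pair from the p orbital); the conjugation is uninterrupted.
π-electron count: 5 × 2 = 10 from the double-bond units + 2 from the N(phenyl) atom = 12.
12 is a 4n count (n = 3), so the planar conjugated ring is antiaromatic.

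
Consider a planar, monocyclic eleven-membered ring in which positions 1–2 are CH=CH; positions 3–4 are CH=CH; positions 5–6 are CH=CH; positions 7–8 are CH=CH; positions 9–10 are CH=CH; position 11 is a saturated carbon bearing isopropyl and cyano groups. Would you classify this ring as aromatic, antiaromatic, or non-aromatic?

At the C(isopropyl)(cyano) position, that saturated carbon is sp³ and has no p orbital in the ring π system; the ring's p-orbital overlap is broken there.
Hückel's rule only applies to fully conjugated rings, so this one is simply non-aromatic.

Non-aromatic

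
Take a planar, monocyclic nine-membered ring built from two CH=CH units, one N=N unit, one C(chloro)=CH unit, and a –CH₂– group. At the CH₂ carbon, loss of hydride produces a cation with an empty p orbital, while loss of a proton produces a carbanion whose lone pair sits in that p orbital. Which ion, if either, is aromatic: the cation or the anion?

The anion

Once that carbon is sp², every ring atom has a p orbital and both ions are fully conjugated.
Cation: 4 × 2 + 0 = 8 π electrons → 4(2), antiaromatic.
Anion: 4 × 2 + 2 = 10 π electrons → 4(2)+2, aromatic.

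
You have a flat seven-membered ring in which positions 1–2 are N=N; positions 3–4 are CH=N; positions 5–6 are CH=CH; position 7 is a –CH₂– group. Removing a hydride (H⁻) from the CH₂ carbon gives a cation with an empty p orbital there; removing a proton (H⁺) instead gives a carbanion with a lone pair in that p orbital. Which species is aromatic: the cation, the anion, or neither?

Once that carbon is sp², every ring atom has a p orbital and both ions are fully conjugated.
Cation: 3 × 2 + 0 = 6 π electrons → 4(1)+2, aromatic.
Anion: 3 × 2 + 2 = 8 π electrons → 4(2), antiaromatic.

The cation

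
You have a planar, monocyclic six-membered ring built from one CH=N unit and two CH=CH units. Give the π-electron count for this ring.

The p orbitals form a continuous loop: the double-bond atoms are sp², each contributing one p electron; each sp² =N– keeps its lone pair in-plane and puts one electron into the π system. The ring is fully conjugated.
Tallying contributions gives 3 × 2 = 6 from the 3 double-bond units.

6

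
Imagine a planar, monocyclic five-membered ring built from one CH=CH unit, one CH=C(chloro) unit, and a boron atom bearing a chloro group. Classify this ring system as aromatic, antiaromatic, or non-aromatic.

Antiaromatic

The p orbitals form a continuous loop: every atom in a ring double bond is sp² and brings one electron to the p orbital; the boron has an empty p orbital. The ring is fully conjugated.
Tallying contributions gives 2 × 2 = 4 from the double-bond units + 0 from the B(chloro) atom = 4.
4 is a 4n count (n = 1), so the planar conjugated ring is antiaromatic.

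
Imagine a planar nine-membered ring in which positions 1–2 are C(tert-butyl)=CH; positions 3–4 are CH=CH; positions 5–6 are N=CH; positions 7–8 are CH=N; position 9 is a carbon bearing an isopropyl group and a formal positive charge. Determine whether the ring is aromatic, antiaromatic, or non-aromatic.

The p orbitals form a continuous loop: each doubly-bonded ring atom is sp² with one p-orbital electron; each sp² =N– keeps its lone pair in-plane and puts one electron into the π system; the carbocation has an empty p orbital. The ring is fully conjugated.
Adding the contributions, 4 × 2 = 8 from the double-bond units + 0 from the C(isopropyl)(+) atom = 8.
With 8 = 4·2 π electrons, Hückel's rule classifies the planar ring as antiaromatic.

Antiaromatic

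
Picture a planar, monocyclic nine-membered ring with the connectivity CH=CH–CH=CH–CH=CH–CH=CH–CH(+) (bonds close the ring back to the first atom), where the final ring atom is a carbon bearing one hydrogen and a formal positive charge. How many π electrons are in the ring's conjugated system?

8

Check conjugation: the double-bond atoms are sp², each contributing one p electron; the carbocation has an empty p orbital — every position has a p orbital, so the cyclic π system is continuous.
Adding the contributions, 4 × 2 = 8 from the double-bond units + 0 from the CH(+) atom = 8.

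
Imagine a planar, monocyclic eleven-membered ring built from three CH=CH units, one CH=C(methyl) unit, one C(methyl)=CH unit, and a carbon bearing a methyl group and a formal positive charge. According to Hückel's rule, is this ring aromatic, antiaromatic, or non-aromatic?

Aromatic

The p orbitals form a continuous loop: each doubly-bonded ring atom is sp² with one p-orbital electron; the carbocation has an empty p orbital. The ring is fully conjugated.
Tallying contributions gives 5 × 2 = 10 from the double-bond units + 0 from the C(methyl)(+) atom = 10.
With 10 π electrons (n = 2), the Hückel 4n+2 condition holds.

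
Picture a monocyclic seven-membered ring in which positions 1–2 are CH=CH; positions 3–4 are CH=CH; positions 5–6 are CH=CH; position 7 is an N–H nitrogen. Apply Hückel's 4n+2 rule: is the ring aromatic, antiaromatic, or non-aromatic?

Every ring atom contributes a p orbital perpendicular to the ring (each doubly-bonded ring atom is sp² with one p-orbital electron; the pyrrole-type nitrogen donates its lone pair from the p orbital), so the π system is cyclic and fully conjugated.
Adding the contributions, 3 × 2 = 6 from the double-bond units + 2 from the NH atom = 8.
A 4n π count (8, n = 2) in a planar conjugated ring means antiaromatic.

Antiaromatic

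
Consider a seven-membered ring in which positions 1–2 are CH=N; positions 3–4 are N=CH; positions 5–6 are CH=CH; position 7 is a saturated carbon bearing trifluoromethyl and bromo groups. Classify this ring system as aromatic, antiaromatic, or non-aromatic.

Non-aromatic

The C(trifluoromethyl)(bromo) position has four σ bonds — that saturated carbon is sp³ and has no p orbital in the ring π system — so the cyclic conjugation is interrupted.
A ring that is not fully conjugated cannot be aromatic or antiaromatic regardless of its π-electron count.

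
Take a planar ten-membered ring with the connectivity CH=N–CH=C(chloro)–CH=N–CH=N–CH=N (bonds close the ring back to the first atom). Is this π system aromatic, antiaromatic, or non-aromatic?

All ring atoms are sp² and supply a p orbital to the ring (each doubly-bonded ring atom is sp² with one p-orbital electron; each =N– nitrogen is pyridine-type (lone pair in the sp² plane, one electron in the p orbital)); the conjugation is uninterrupted.
Counting π electrons: 5 × 2 = 10 from the 5 double-bond units.
Since 10 = 4·2 + 2, the ring meets the 4n+2 criterion.

Aromatic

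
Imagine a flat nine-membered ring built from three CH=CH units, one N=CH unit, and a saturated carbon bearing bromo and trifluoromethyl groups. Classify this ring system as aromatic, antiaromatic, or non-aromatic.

The C(bromo)(trifluoromethyl) position has four σ bonds — that saturated carbon is sp³ and has no p orbital in the ring π system — so the cyclic conjugation is interrupted.
Hückel's rule only applies to fully conjugated rings, so this one is simply non-aromatic.

Non-aromatic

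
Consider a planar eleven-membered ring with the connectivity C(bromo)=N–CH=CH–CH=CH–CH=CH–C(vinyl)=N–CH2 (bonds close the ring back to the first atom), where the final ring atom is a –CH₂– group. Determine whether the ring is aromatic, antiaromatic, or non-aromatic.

The CH2 position has four σ bonds — the tetrahedral CH₂ carbon is sp³ and has no p orbital in the ring π system — so the cyclic conjugation is interrupted.
Broken conjugation rules out both aromaticity and antiaromaticity.

Non-aromatic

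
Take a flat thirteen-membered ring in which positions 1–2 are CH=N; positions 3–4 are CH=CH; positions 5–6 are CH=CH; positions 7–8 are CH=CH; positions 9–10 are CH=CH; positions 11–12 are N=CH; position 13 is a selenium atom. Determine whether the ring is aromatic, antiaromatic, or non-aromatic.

Aromatic

Every ring atom contributes a p orbital perpendicular to the ring (each doubly-bonded ring atom is sp² with one p-orbital electron; the doubly-bonded nitrogens are pyridine-type — their lone pairs lie in the ring plane, leaving one electron in the p orbital; the selenium donates one lone pair from its p orbital), so the π system is cyclic and fully conjugated.
π-electron count: 6 × 2 = 12 from the double-bond units + 2 from the Se atom = 14.
Since 14 = 4·3 + 2, the ring meets the 4n+2 criterion.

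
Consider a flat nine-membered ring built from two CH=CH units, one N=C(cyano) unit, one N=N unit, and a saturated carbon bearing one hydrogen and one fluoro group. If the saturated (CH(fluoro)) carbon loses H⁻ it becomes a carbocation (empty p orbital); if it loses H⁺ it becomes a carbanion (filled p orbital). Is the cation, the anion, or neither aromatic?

The anion

In both ions every ring atom is sp² and contributes a p orbital, so both rings are fully conjugated.
Cation: 4 × 2 + 0 = 8 π electrons → 4(2), antiaromatic.
Anion: 4 × 2 + 2 = 10 π electrons → 4(2)+2, aromatic.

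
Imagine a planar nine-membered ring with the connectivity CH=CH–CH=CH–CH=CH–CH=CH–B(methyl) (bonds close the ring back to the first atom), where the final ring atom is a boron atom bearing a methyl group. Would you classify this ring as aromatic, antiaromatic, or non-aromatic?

Antiaromatic

All ring atoms are sp² and supply a p orbital to the ring (every atom in a ring double bond is sp² and brings one electron to the p orbital; the boron has an empty p orbital); the conjugation is uninterrupted.
Counting π electrons: 4 × 2 = 8 from the double-bond units + 0 from the B(methyl) atom = 8.
A 4n π count (8, n = 2) in a planar conjugated ring means antiaromatic.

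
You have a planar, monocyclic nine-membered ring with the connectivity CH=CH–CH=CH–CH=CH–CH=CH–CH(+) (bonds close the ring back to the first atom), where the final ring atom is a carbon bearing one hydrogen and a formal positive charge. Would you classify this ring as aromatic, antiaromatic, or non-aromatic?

Every ring atom contributes a p orbital perpendicular to the ring (each doubly-bonded ring atom is sp² with one p-orbital electron; the carbocation has an empty p orbital), so the π system is cyclic and fully conjugated.
Counting π electrons: 4 × 2 = 8 from the double-bond units + 0 from the CH(+) atom = 8.
8 = 4(2); a planar, fully conjugated 4n system is antiaromatic.

Antiaromatic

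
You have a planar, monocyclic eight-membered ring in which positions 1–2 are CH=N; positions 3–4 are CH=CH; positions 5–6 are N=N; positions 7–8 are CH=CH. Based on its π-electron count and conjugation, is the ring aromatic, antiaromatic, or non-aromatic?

Check conjugation: each doubly-bonded ring atom is sp² with one p-orbital electron; each =N– nitrogen is pyridine-type (lone pair in the sp² plane, one electron in the p orbital) — every position has a p orbital, so the cyclic π system is continuous.
π-electron count: 4 × 2 = 8 from the 4 double-bond units.
With 8 = 4·2 π electrons, Hückel's rule classifies the planar ring as antiaromatic.

Antiaromatic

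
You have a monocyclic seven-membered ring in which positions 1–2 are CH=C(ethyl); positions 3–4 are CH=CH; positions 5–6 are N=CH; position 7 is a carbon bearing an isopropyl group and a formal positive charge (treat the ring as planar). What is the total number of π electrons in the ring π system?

The p orbitals form a continuous loop: every atom in a ring double bond is sp² and brings one electron to the p orbital; each =N– nitrogen is pyridine-type (lone pair in the sp² plane, one electron in the p orbital); the carbocation has an empty p orbital. The ring is fully conjugated.
π-electron count: 3 × 2 = 6 from the double-bond units + 0 from the C(isopropyl)(+) atom = 6.

6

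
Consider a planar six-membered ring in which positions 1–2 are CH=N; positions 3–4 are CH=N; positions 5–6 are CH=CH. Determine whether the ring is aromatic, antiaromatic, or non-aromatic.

Every ring atom contributes a p orbital perpendicular to the ring (every atom in a ring double bond is sp² and brings one electron to the p orbital; each =N– nitrogen is pyridine-type (lone pair in the sp² plane, one electron in the p orbital)), so the π system is cyclic and fully conjugated.
π-electron count: 3 × 2 = 6 from the 3 double-bond units.
Since 6 = 4·1 + 2, the ring meets the 4n+2 criterion.

Aromatic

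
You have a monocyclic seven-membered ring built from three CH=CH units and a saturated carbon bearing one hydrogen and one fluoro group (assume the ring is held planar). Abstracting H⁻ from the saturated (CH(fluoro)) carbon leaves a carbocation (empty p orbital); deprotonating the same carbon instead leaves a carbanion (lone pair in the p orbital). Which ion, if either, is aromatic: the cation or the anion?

Both ions have a continuous loop of p orbitals — each ring atom is sp².
Cation: 3 × 2 + 0 = 6 π electrons → 4(1)+2, aromatic.
Anion: 3 × 2 + 2 = 8 π electrons → 4(2), antiaromatic.

The cation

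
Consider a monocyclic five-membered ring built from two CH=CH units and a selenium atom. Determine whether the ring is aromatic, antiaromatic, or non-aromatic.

Aromatic

All ring atoms are sp² and supply a p orbital to the ring (the double-bond atoms are sp², each contributing one p electron; the selenium donates one lone pair from its p orbital); the conjugation is uninterrupted.
Counting π electrons: 2 × 2 = 4 from the double-bond units + 2 from the Se atom = 6.
That gives a 4n+2 count (6, n = 1).
(This ring is selenophene.)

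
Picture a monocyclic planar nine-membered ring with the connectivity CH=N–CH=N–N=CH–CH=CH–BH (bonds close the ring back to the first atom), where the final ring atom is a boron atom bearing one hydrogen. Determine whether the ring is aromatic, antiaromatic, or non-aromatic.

Every ring atom contributes a p orbital perpendicular to the ring (each doubly-bonded ring atom is sp² with one p-orbital electron; the doubly-bonded nitrogens are pyridine-type — their lone pairs lie in the ring plane, leaving one electron in the p orbital; the boron has an empty p orbital), so the π system is cyclic and fully conjugated.
Counting π electrons: 4 × 2 = 8 from the double-bond units + 0 from the BH atom = 8.
8 is a 4n count (n = 2), so the planar conjugated ring is antiaromatic.

Antiaromatic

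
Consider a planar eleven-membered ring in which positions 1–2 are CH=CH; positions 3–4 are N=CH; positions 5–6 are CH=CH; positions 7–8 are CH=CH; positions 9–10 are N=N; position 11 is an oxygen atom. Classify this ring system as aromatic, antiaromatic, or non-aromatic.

The p orbitals form a continuous loop: the double-bond atoms are sp², each contributing one p electron; the doubly-bonded nitrogens are pyridine-type — their lone pairs lie in the ring plane, leaving one electron in the p orbital; the oxygen donates one lone pair from its p orbital. The ring is fully conjugated.
Counting π electrons: 5 × 2 = 10 from the double-bond units + 2 from the O atom = 12.
12 is a 4n count (n = 3), so the planar conjugated ring is antiaromatic.

Antiaromatic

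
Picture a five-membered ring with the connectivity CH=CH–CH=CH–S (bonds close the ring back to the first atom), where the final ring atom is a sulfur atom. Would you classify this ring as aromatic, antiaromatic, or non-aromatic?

Aromatic

The p orbitals form a continuous loop: each doubly-bonded ring atom is sp² with one p-orbital electron; the sulfur donates one lone pair from its p orbital. The ring is fully conjugated.
π-electron count: 2 × 2 = 4 from the double-bond units + 2 from the S atom = 6.
With 6 π electrons (n = 1), the Hückel 4n+2 condition holds.
(This ring is thiophene.)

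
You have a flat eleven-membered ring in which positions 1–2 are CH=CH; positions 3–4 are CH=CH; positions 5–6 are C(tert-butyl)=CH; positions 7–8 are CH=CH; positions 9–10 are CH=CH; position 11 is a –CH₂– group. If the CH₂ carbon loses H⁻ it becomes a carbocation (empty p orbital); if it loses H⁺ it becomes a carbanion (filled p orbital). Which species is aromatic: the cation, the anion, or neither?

The cation

Both ions have a continuous loop of p orbitals — each ring atom is sp².
Cation: 5 × 2 + 0 = 10 π electrons → 4(2)+2, aromatic.
Anion: 5 × 2 + 2 = 12 π electrons → 4(3), antiaromatic.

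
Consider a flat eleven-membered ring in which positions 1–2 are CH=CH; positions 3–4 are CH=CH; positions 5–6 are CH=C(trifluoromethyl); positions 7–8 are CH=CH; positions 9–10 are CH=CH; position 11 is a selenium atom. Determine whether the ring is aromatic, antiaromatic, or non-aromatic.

The p orbitals form a continuous loop: each doubly-bonded ring atom is sp² with one p-orbital electron; the selenium donates one lone pair from its p orbital. The ring is fully conjugated.
Counting π electrons: 5 × 2 = 10 from the double-bond units + 2 from the Se atom = 12.
12 is a 4n count (n = 3), so the planar conjugated ring is antiaromatic.

Antiaromatic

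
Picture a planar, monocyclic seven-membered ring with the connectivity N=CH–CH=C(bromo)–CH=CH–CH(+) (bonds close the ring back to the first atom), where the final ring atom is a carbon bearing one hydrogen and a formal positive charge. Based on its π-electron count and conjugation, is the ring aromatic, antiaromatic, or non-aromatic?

Check conjugation: each doubly-bonded ring atom is sp² with one p-orbital electron; each sp² =N– keeps its lone pair in-plane and puts one electron into the π system; the carbocation has an empty p orbital — every position has a p orbital, so the cyclic π system is continuous.
Counting π electrons: 3 × 2 = 6 from the double-bond units + 0 from the CH(+) atom = 6.
That gives a 4n+2 count (6, n = 1).

Aromatic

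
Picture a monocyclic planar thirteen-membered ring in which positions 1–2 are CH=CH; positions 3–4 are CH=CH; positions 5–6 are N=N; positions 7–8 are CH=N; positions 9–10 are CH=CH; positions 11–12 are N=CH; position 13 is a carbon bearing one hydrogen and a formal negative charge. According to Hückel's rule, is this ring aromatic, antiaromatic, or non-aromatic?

The p orbitals form a continuous loop: the double-bond atoms are sp², each contributing one p electron; each sp² =N– keeps its lone pair in-plane and puts one electron into the π system; the carbanion's lone pair occupies the p orbital. The ring is fully conjugated.
Counting π electrons: 6 × 2 = 12 from the double-bond units + 2 from the CH(-) atom = 14.
That gives a 4n+2 count (14, n = 3).

Aromatic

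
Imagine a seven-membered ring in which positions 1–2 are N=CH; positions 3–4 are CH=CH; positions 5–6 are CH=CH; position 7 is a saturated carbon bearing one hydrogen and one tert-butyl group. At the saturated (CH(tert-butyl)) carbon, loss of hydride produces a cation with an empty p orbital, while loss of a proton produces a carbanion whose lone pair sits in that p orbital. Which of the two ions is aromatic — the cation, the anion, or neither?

Both ions have a continuous loop of p orbitals — each ring atom is sp².
Cation: 3 × 2 + 0 = 6 π electrons → 4(1)+2, aromatic.
Anion: 3 × 2 + 2 = 8 π electrons → 4(2), antiaromatic.

The cation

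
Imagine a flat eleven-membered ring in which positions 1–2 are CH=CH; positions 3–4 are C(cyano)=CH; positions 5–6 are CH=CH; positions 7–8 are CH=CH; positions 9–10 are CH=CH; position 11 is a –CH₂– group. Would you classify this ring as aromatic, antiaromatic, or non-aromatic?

The CH2 carbon is saturated: the tetrahedral CH₂ carbon is sp³ and has no p orbital in the ring π system. Conjugation is not continuous around the ring.
Without a continuous loop of overlapping p orbitals the Hückel electron count never comes into play.

Non-aromatic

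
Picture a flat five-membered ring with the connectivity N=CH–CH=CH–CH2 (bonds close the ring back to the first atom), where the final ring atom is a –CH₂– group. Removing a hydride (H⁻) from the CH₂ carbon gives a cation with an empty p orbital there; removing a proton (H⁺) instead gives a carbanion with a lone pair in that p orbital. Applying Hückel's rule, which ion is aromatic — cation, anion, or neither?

In both ions every ring atom is sp² and contributes a p orbital, so both rings are fully conjugated.
Cation: 2 × 2 + 0 = 4 π electrons → 4(1), antiaromatic.
Anion: 2 × 2 + 2 = 6 π electrons → 4(1)+2, aromatic.

The anion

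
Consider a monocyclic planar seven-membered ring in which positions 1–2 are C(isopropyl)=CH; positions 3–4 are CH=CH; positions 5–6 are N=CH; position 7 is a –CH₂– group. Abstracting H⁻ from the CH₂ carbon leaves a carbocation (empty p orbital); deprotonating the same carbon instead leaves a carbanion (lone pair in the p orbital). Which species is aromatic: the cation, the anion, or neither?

The cation

In both ions every ring atom is sp² and contributes a p orbital, so both rings are fully conjugated.
Cation: 3 × 2 + 0 = 6 π electrons → 4(1)+2, aromatic.
Anion: 3 × 2 + 2 = 8 π electrons → 4(2), antiaromatic.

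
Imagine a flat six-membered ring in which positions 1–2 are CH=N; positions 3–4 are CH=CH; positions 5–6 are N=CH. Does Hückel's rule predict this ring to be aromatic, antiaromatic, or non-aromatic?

All ring atoms are sp² and supply a p orbital to the ring (the double-bond atoms are sp², each contributing one p electron; each sp² =N– keeps its lone pair in-plane and puts one electron into the π system); the conjugation is uninterrupted.
Adding the contributions, 3 × 2 = 6 from the 3 double-bond units.
That gives a 4n+2 count (6, n = 1).

Aromatic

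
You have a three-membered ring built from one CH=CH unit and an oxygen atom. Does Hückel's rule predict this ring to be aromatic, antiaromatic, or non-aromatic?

All ring atoms are sp² and supply a p orbital to the ring (the double-bond atoms are sp², each contributing one p electron; the oxygen donates one lone pair from its p orbital); the conjugation is uninterrupted.
Tallying contributions gives 1 × 2 = 2 from the double-bond unit + 2 from the O atom = 4.
A 4n π count (4, n = 1) in a planar conjugated ring means antiaromatic.
(The species described is oxirene.)

Antiaromatic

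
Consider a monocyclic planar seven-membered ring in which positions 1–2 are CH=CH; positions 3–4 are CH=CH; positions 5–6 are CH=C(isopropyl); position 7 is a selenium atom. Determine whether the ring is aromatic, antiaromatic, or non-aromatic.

Antiaromatic

Every ring atom contributes a p orbital perpendicular to the ring (the double-bond atoms are sp², each contributing one p electron; the selenium donates one lone pair from its p orbital), so the π system is cyclic and fully conjugated.
Adding the contributions, 3 × 2 = 6 from the double-bond units + 2 from the Se atom = 8.
With 8 = 4·2 π electrons, Hückel's rule classifies the planar ring as antiaromatic.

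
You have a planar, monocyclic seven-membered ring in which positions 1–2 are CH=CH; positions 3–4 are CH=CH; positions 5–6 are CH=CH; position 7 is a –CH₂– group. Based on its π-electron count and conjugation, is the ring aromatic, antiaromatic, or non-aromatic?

At the CH2 position, the tetrahedral CH₂ carbon is sp³ and has no p orbital in the ring π system; the ring's p-orbital overlap is broken there.
A ring that is not fully conjugated cannot be aromatic or antiaromatic regardless of its π-electron count.

Non-aromatic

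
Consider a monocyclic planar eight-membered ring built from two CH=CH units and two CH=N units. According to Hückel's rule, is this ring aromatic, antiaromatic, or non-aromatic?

Antiaromatic

Every ring atom contributes a p orbital perpendicular to the ring (each doubly-bonded ring atom is sp² with one p-orbital electron; each =N– nitrogen is pyridine-type (lone pair in the sp² plane, one electron in the p orbital)), so the π system is cyclic and fully conjugated.
Counting π electrons: 4 × 2 = 8 from the 4 double-bond units.
8 = 4(2); a planar, fully conjugated 4n system is antiaromatic.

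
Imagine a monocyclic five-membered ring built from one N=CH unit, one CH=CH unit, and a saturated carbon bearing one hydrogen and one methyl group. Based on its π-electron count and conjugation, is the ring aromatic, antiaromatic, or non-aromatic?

The CH(methyl) position has four σ bonds — that saturated carbon is sp³ and has no p orbital in the ring π system — so the cyclic conjugation is interrupted.
Without a continuous loop of overlapping p orbitals the Hückel electron count never comes into play.

Non-aromatic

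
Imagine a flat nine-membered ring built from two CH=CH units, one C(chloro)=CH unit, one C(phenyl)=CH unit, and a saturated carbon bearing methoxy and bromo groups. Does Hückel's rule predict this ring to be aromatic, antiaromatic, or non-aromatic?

Non-aromatic

The C(methoxy)(bromo) carbon is saturated: that saturated carbon is sp³ and has no p orbital in the ring π system. Conjugation is not continuous around the ring.
Without a continuous loop of overlapping p orbitals the Hückel electron count never comes into play.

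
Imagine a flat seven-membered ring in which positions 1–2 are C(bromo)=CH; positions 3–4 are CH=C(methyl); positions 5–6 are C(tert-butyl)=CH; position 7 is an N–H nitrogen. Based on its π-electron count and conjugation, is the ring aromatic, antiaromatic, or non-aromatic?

All ring atoms are sp² and supply a p orbital to the ring (the double-bond atoms are sp², each contributing one p electron; the pyrrole-type nitrogen donates its lone pair from the p orbital); the conjugation is uninterrupted.
Counting π electrons: 3 × 2 = 6 from the double-bond units + 2 from the NH atom = 8.
8 is a 4n count (n = 2), so the planar conjugated ring is antiaromatic.

Antiaromatic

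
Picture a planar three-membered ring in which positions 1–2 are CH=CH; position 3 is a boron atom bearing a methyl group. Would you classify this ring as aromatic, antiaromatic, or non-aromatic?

Aromatic

All ring atoms are sp² and supply a p orbital to the ring (every atom in a ring double bond is sp² and brings one electron to the p orbital; the boron has an empty p orbital); the conjugation is uninterrupted.
π-electron count: 1 × 2 = 2 from the double-bond unit + 0 from the B(methyl) atom = 2.
2 = 4(0) + 2, which satisfies Hückel's 4n+2 rule.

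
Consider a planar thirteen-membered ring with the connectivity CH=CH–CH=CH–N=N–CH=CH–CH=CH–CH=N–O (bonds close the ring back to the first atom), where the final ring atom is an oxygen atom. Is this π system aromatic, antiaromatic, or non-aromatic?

Aromatic

Every ring atom contributes a p orbital perpendicular to the ring (each doubly-bonded ring atom is sp² with one p-orbital electron; the doubly-bonded nitrogens are pyridine-type — their lone pairs lie in the ring plane, leaving one electron in the p orbital; the oxygen donates one lone pair from its p orbital), so the π system is cyclic and fully conjugated.
Counting π electrons: 6 × 2 = 12 from the double-bond units + 2 from the O atom = 14.
Since 14 = 4·3 + 2, the ring meets the 4n+2 criterion.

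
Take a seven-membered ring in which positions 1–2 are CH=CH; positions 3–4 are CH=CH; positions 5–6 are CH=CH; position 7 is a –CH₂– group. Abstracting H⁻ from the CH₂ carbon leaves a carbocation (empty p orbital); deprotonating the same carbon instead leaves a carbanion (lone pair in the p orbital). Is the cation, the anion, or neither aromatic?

Once that carbon is sp², every ring atom has a p orbital and both ions are fully conjugated.
Cation: 3 × 2 + 0 = 6 π electrons → 4(1)+2, aromatic.
Anion: 3 × 2 + 2 = 8 π electrons → 4(2), antiaromatic.

The cation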